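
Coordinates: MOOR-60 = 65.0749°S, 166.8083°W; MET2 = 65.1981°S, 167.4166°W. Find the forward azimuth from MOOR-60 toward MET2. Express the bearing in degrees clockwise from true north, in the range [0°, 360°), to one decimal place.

244.0°

Δλ = -0.6083°
y = sin Δλ · cos φ₂ = -0.004453
x = cos φ₁ sin φ₂ − sin φ₁ cos φ₂ cos Δλ = -0.002172
θ = atan2(y, x) = -115.9955° → 244.0045° (mod 360°)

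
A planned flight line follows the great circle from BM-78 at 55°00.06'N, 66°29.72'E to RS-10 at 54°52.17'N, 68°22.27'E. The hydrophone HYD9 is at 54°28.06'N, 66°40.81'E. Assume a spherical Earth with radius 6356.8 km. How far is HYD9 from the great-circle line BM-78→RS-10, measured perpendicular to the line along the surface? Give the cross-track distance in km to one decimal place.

BM-78: φ = +55.00100°, λ = +66.49533°
RS-10: φ = +54.86950°, λ = +68.37117°
HYD9: φ = +54.46767°, λ = +66.68017°
δ₁₃ = central angle BM-78→HYD9 = 0.009493 rad  (haversine)
θ₁₃ = bearing BM-78→HYD9 = 168.609°,  θ₁₂ = bearing BM-78→RS-10 = 96.189°
dₓₜ = R·arcsin(sin δ₁₃ · sin(θ₁₃ − θ₁₂)) = 6356.8·arcsin(0.00949·sin(72.421°)) = 57.526 km
|dₓₜ| = 57.526 km

57.5 km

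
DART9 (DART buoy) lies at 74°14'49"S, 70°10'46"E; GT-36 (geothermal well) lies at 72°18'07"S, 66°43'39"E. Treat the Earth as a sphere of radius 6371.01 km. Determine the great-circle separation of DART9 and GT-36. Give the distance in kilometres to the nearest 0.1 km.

DART9: φ = -74.24694°, λ = +70.17944°
GT-36: φ = -72.30194°, λ = +66.72750°
Δφ = 1.9450°,  Δλ = -3.4519°
a = sin²(Δφ/2) + cos φ₁ cos φ₂ sin²(Δλ/2) = 0.000363
c = 2·arcsin(√a) = 0.038104 rad = 2.1832°
d = R·c = 6371.01 × 0.038104 = 242.8 km

242.8 km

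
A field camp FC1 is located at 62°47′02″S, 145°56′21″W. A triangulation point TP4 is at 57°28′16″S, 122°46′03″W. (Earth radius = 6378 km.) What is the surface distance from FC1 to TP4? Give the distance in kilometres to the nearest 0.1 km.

FC1: φ = -62.78389°, λ = -145.93917°
TP4: φ = -57.47111°, λ = -122.76750°
Δφ = 5.3128°,  Δλ = 23.1717°
a = sin²(Δφ/2) + cos φ₁ cos φ₂ sin²(Δλ/2) = 0.012067
c = 2·arcsin(√a) = 0.220148 rad = 12.6136°
d = R·c = 6378 × 0.220148 = 1404.1 km

1404.1 km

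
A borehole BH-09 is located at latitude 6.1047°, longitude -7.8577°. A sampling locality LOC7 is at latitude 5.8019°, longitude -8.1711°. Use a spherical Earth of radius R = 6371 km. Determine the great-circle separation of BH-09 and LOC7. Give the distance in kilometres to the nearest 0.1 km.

48.3 km

Δφ = -0.3028°,  Δλ = -0.3134°
a = sin²(Δφ/2) + cos φ₁ cos φ₂ sin²(Δλ/2) = 0.000014
c = 2·arcsin(√a) = 0.007585 rad = 0.4346°
d = R·c = 6371 × 0.007585 = 48.3 km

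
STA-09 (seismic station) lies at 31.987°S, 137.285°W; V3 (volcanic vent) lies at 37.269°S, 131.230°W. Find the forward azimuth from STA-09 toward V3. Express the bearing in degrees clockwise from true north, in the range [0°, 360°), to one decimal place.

138.4°

Δλ = 6.0550°
y = sin Δλ · cos φ₂ = 0.083944
x = cos φ₁ sin φ₂ − sin φ₁ cos φ₂ cos Δλ = -0.094410
θ = atan2(y, x) = 138.3583° → 138.3583° (mod 360°)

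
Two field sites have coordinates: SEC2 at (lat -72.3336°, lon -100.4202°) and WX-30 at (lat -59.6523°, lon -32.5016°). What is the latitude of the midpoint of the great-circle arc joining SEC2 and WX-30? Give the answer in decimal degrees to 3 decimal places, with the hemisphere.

69.465°S

Bx = cos φ₂ cos Δλ = 0.189934,  By = cos φ₂ sin Δλ = 0.468187
φₘ = atan2(sin φ₁ + sin φ₂, √((cos φ₁ + Bx)² + By²)) = -69.46460°
λₘ = λ₁ + atan2(By, cos φ₁ + Bx) = -56.92265°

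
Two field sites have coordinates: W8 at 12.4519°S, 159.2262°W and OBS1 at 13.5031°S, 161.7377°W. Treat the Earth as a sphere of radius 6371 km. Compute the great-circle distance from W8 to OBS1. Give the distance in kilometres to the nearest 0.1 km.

296.2 km

Δφ = -1.0512°,  Δλ = -2.5115°
a = sin²(Δφ/2) + cos φ₁ cos φ₂ sin²(Δλ/2) = 0.000540
c = 2·arcsin(√a) = 0.046487 rad = 2.6635°
d = R·c = 6371 × 0.046487 = 296.2 km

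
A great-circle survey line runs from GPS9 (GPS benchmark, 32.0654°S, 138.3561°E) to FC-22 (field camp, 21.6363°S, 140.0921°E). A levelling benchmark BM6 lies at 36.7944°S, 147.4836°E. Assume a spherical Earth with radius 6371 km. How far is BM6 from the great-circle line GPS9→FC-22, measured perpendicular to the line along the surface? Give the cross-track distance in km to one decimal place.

888.7 km

δ₁₃ = central angle GPS9→BM6 = 0.155056 rad  (haversine)
θ₁₃ = bearing GPS9→BM6 = 124.659°,  θ₁₂ = bearing GPS9→FC-22 = 8.853°
dₓₜ = R·arcsin(sin δ₁₃ · sin(θ₁₃ − θ₁₂)) = 6371·arcsin(0.15444·sin(115.806°)) = 888.665 km
|dₓₜ| = 888.665 km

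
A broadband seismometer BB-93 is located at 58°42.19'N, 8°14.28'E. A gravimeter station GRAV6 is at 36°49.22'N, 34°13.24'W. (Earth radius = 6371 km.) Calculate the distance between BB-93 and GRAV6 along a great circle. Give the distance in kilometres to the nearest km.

BB-93: φ = +58.70317°, λ = +8.23800°
GRAV6: φ = +36.82033°, λ = -34.22067°
Δφ = -21.8828°,  Δλ = -42.4587°
a = sin²(Δφ/2) + cos φ₁ cos φ₂ sin²(Δλ/2) = 0.090551
c = 2·arcsin(√a) = 0.611308 rad = 35.0254°
d = R·c = 6371 × 0.611308 = 3894.6 km

3895 km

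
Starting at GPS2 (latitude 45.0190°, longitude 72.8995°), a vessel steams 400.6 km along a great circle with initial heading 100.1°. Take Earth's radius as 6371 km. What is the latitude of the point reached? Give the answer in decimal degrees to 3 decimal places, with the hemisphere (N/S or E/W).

δ = d/R = 400.6/6371 = 0.062879 rad
φ₂ = arcsin(sin φ₁ cos δ + cos φ₁ sin δ cos θ)
   = arcsin(0.70734·0.99802 + 0.70687·0.06284·-0.17537) = 44.27908°
λ₂ = λ₁ + atan2(sin θ sin δ cos φ₁, cos δ − sin φ₁ sin φ₂) = 77.85648°

44.279°N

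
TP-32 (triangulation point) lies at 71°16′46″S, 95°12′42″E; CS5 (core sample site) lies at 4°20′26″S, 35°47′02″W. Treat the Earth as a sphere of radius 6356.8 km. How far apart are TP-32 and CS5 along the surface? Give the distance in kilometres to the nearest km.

10867 km

TP-32: φ = -71.27944°, λ = +95.21167°
CS5: φ = -4.34056°, λ = -35.78389°
Δφ = 66.9389°,  Δλ = -130.9956°
a = sin²(Δφ/2) + cos φ₁ cos φ₂ sin²(Δλ/2) = 0.569130
c = 2·arcsin(√a) = 1.709501 rad = 97.9472°
d = R·c = 6356.8 × 1.709501 = 10867.0 km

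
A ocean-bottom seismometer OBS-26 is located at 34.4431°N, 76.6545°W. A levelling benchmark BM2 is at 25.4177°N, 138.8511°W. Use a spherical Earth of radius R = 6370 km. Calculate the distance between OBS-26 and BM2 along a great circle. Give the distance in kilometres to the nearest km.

Δφ = -9.0254°,  Δλ = -62.1966°
a = sin²(Δφ/2) + cos φ₁ cos φ₂ sin²(Δλ/2) = 0.204905
c = 2·arcsin(√a) = 0.939502 rad = 53.8295°
d = R·c = 6370 × 0.939502 = 5984.6 km

5985 km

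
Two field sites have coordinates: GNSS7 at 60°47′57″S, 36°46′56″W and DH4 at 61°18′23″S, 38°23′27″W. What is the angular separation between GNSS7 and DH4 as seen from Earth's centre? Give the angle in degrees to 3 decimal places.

0.929°

GNSS7: φ = -60.79917°, λ = -36.78222°
DH4: φ = -61.30639°, λ = -38.39083°
Δφ = -0.5072°,  Δλ = -1.6086°
a = sin²(Δφ/2) + cos φ₁ cos φ₂ sin²(Δλ/2) = 0.000066
c = 2·arcsin(√a) = 0.016217 rad = 0.9292°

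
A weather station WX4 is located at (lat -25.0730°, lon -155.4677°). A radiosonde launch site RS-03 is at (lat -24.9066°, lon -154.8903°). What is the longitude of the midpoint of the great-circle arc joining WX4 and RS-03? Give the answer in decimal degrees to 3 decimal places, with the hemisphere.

Bx = cos φ₂ cos Δλ = 0.906949,  By = cos φ₂ sin Δλ = 0.009140
φₘ = atan2(sin φ₁ + sin φ₂, √((cos φ₁ + Bx)² + By²)) = -24.99008°
λₘ = λ₁ + atan2(By, cos φ₁ + Bx) = -155.17880°

155.179°W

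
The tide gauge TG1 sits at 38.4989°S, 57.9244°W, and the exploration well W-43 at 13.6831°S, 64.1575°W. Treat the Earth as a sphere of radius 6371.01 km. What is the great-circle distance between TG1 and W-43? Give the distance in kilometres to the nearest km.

Δφ = 24.8158°,  Δλ = -6.2331°
a = sin²(Δφ/2) + cos φ₁ cos φ₂ sin²(Δλ/2) = 0.048417
c = 2·arcsin(√a) = 0.443707 rad = 25.4225°
d = R·c = 6371.01 × 0.443707 = 2826.9 km

2827 km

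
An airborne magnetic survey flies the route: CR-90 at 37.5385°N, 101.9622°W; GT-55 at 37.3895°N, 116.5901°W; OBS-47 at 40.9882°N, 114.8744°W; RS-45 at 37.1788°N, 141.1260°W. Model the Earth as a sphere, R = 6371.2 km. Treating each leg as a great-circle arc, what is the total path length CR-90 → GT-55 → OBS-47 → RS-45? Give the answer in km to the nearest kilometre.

4013 km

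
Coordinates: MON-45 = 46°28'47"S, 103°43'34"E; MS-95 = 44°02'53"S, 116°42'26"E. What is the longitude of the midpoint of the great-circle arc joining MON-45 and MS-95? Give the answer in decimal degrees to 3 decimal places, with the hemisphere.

110.356°E

MON-45: φ = -46.47972°, λ = +103.72611°
MS-95: φ = -44.04806°, λ = +116.70722°
Bx = cos φ₂ cos Δλ = 0.700388,  By = cos φ₂ sin Δλ = 0.161454
φₘ = atan2(sin φ₁ + sin φ₂, √((cos φ₁ + Bx)² + By²)) = -45.44800°
λₘ = λ₁ + atan2(By, cos φ₁ + Bx) = 110.35629°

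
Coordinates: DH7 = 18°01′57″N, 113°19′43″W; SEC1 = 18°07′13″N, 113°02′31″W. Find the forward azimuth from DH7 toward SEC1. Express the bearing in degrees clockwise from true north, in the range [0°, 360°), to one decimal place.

72.1°

DH7: φ = +18.03250°, λ = -113.32861°
SEC1: φ = +18.12028°, λ = -113.04194°
Δλ = 0.2867°
y = sin Δλ · cos φ₂ = 0.004755
x = cos φ₁ sin φ₂ − sin φ₁ cos φ₂ cos Δλ = 0.001536
θ = atan2(y, x) = 72.1019° → 72.1019° (mod 360°)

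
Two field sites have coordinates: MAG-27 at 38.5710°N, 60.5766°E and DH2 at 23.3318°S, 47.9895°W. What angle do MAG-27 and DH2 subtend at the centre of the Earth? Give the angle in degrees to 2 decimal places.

118.39°

Δφ = -61.9028°,  Δλ = -108.5661°
a = sin²(Δφ/2) + cos φ₁ cos φ₂ sin²(Δλ/2) = 0.737757
c = 2·arcsin(√a) = 2.066344 rad = 118.3928°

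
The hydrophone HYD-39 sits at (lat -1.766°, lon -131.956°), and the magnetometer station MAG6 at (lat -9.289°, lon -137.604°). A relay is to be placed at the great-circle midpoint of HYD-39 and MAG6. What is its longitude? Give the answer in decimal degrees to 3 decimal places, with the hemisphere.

134.762°W

Bx = cos φ₂ cos Δλ = 0.982096,  By = cos φ₂ sin Δλ = -0.097126
φₘ = atan2(sin φ₁ + sin φ₂, √((cos φ₁ + Bx)² + By²)) = -5.53418°
λₘ = λ₁ + atan2(By, cos φ₁ + Bx) = -134.76202°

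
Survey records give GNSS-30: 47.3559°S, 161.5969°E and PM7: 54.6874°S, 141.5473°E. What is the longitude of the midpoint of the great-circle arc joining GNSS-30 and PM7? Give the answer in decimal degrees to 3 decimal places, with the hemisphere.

Bx = cos φ₂ cos Δλ = 0.543006,  By = cos φ₂ sin Δλ = -0.198170
φₘ = atan2(sin φ₁ + sin φ₂, √((cos φ₁ + Bx)² + By²)) = -51.44926°
λₘ = λ₁ + atan2(By, cos φ₁ + Bx) = 152.37398°

152.374°E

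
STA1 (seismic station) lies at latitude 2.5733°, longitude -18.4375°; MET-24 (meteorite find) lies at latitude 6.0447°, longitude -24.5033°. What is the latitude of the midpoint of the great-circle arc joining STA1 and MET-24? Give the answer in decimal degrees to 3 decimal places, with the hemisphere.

Bx = cos φ₂ cos Δλ = 0.988872,  By = cos φ₂ sin Δλ = -0.105083
φₘ = atan2(sin φ₁ + sin φ₂, √((cos φ₁ + Bx)² + By²)) = 4.31502°
λₘ = λ₁ + atan2(By, cos φ₁ + Bx) = -21.46347°

4.315°N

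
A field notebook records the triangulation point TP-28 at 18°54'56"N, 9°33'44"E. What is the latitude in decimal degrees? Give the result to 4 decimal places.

18° + 54′/60 + 56″/3600 = 18 + 0.90000 + 0.01556 = 18.9156°

18.9156°N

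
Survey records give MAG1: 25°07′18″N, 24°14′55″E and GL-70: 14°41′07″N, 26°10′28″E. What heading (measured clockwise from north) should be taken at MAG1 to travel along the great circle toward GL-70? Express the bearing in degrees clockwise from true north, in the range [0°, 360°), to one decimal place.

169.8°

MAG1: φ = +25.12167°, λ = +24.24861°
GL-70: φ = +14.68528°, λ = +26.17444°
Δλ = 1.9258°
y = sin Δλ · cos φ₂ = 0.032508
x = cos φ₁ sin φ₂ − sin φ₁ cos φ₂ cos Δλ = -0.180912
θ = atan2(y, x) = 169.8132° → 169.8132° (mod 360°)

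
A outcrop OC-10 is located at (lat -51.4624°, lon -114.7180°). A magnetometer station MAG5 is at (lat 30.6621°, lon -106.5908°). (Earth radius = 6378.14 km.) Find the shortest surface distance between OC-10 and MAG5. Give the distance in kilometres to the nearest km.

Δφ = 82.1245°,  Δλ = 8.1272°
a = sin²(Δφ/2) + cos φ₁ cos φ₂ sin²(Δλ/2) = 0.434181
c = 2·arcsin(√a) = 1.438775 rad = 82.4357°
d = R·c = 6378.14 × 1.438775 = 9176.7 km

9177 km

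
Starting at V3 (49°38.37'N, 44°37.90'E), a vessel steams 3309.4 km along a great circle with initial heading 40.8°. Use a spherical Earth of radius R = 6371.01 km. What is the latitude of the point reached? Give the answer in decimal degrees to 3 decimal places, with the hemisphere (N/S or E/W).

64.799°N

V3: φ = +49.63950°, λ = +44.63167°
δ = d/R = 3309.4/6371.01 = 0.519447 rad
φ₂ = arcsin(sin φ₁ cos δ + cos φ₁ sin δ cos θ)
   = arcsin(0.76198·0.86809 + 0.64759·0.49640·0.75700) = 64.79941°
λ₂ = λ₁ + atan2(sin θ sin δ cos φ₁, cos δ − sin φ₁ sin φ₂) = 94.25318°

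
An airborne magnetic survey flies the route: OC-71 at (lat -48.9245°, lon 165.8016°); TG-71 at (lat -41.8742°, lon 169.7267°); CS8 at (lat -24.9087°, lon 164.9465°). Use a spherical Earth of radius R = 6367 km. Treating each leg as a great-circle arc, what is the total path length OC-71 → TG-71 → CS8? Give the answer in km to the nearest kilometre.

2777 km

OC-71→TG-71: c = 0.132072 rad, d = 840.90 km
TG-71→CS8: c = 0.304051 rad, d = 1935.89 km
Total = 840.90 + 1935.89 = 2776.79 km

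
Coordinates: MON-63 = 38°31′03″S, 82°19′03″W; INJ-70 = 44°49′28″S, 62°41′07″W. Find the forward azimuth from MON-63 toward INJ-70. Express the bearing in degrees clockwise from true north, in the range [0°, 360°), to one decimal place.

119.6°

MON-63: φ = -38.51750°, λ = -82.31750°
INJ-70: φ = -44.82444°, λ = -62.68528°
Δλ = 19.6322°
y = sin Δλ · cos φ₂ = 0.238301
x = cos φ₁ sin φ₂ − sin φ₁ cos φ₂ cos Δλ = -0.135531
θ = atan2(y, x) = 119.6286° → 119.6286° (mod 360°)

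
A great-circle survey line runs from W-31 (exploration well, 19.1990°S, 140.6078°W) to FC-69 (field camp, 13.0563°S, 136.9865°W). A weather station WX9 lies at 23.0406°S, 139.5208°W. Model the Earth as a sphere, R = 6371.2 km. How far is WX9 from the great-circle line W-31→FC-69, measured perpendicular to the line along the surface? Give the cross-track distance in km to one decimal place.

310.3 km

δ₁₃ = central angle W-31→WX9 = 0.069344 rad  (haversine)
θ₁₃ = bearing W-31→WX9 = 165.407°,  θ₁₂ = bearing W-31→FC-69 = 30.048°
dₓₜ = R·arcsin(sin δ₁₃ · sin(θ₁₃ − θ₁₂)) = 6371.2·arcsin(0.06929·sin(135.359°)) = 310.311 km
|dₓₜ| = 310.311 km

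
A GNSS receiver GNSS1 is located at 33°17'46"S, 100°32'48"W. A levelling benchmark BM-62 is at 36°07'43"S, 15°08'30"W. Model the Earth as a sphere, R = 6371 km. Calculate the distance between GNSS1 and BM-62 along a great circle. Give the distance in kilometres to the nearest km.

7540 km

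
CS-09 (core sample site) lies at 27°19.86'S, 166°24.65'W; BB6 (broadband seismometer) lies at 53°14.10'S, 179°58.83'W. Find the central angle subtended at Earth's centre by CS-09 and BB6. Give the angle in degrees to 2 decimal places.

27.79°

CS-09: φ = -27.33100°, λ = -166.41083°
BB6: φ = -53.23500°, λ = -179.98050°
Δφ = -25.9040°,  Δλ = -13.5697°
a = sin²(Δφ/2) + cos φ₁ cos φ₂ sin²(Δλ/2) = 0.057658
c = 2·arcsin(√a) = 0.484979 rad = 27.7873°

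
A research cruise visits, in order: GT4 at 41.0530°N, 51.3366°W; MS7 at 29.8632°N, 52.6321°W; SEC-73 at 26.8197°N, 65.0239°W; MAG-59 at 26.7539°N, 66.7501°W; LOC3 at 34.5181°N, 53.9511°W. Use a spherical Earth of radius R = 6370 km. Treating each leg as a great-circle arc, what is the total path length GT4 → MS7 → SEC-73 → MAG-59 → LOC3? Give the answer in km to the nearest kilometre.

4175 km

GT4→MS7: c = 0.196158 rad, d = 1249.53 km
MS7→SEC-73: c = 0.197505 rad, d = 1258.11 km
SEC-73→MAG-59: c = 0.026919 rad, d = 171.47 km
MAG-59→LOC3: c = 0.234840 rad, d = 1495.93 km
Total = 1249.53 + 1258.11 + 171.47 + 1495.93 = 4175.04 km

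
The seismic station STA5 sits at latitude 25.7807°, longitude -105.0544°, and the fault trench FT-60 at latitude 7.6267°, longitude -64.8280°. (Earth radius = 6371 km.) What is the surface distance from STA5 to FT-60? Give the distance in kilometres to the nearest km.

4708 km

Δφ = -18.1540°,  Δλ = 40.2264°
a = sin²(Δφ/2) + cos φ₁ cos φ₂ sin²(Δλ/2) = 0.130427
c = 2·arcsin(√a) = 0.738996 rad = 42.3414°
d = R·c = 6371 × 0.738996 = 4708.1 km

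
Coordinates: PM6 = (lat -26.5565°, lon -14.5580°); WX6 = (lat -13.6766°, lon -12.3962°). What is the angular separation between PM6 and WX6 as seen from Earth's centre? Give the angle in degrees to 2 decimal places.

Δφ = 12.8799°,  Δλ = 2.1618°
a = sin²(Δφ/2) + cos φ₁ cos φ₂ sin²(Δλ/2) = 0.012890
c = 2·arcsin(√a) = 0.227555 rad = 13.0379°

13.04°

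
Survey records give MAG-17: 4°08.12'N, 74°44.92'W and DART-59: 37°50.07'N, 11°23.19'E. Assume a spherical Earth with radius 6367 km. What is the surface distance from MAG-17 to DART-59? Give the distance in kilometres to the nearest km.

9381 km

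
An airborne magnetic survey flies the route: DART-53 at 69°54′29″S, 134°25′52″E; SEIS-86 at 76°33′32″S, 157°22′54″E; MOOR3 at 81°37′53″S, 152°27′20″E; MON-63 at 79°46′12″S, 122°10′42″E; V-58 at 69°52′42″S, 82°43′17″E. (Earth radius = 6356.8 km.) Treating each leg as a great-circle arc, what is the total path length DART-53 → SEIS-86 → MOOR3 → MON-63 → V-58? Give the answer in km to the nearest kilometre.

DART-53: φ = -69.90806°, λ = +134.43111°
SEIS-86: φ = -76.55889°, λ = +157.38167°
MOOR3: φ = -81.63139°, λ = +152.45556°
MON-63: φ = -79.77000°, λ = +122.17833°
V-58: φ = -69.87833°, λ = +82.72139°
DART-53→SEIS-86: c = 0.161734 rad, d = 1028.11 km
SEIS-86→MOOR3: c = 0.089934 rad, d = 571.69 km
MOOR3→MON-63: c = 0.090069 rad, d = 572.55 km
MON-63→V-58: c = 0.240536 rad, d = 1529.04 km
Total = 1028.11 + 571.69 + 572.55 + 1529.04 = 3701.39 km

3701 km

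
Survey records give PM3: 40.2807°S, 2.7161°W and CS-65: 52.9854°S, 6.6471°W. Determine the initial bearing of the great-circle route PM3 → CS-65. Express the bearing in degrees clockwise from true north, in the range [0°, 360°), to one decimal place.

Δλ = -3.9310°
y = sin Δλ · cos φ₂ = -0.041271
x = cos φ₁ sin φ₂ − sin φ₁ cos φ₂ cos Δλ = -0.220842
θ = atan2(y, x) = -169.4145° → 190.5855° (mod 360°)

190.6°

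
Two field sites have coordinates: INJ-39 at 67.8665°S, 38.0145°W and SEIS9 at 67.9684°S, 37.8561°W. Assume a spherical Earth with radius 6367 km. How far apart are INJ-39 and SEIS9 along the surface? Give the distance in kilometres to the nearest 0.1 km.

13.1 km

Δφ = -0.1019°,  Δλ = 0.1584°
a = sin²(Δφ/2) + cos φ₁ cos φ₂ sin²(Δλ/2) = 0.000001
c = 2·arcsin(√a) = 0.002060 rad = 0.1180°
d = R·c = 6367 × 0.002060 = 13.1 km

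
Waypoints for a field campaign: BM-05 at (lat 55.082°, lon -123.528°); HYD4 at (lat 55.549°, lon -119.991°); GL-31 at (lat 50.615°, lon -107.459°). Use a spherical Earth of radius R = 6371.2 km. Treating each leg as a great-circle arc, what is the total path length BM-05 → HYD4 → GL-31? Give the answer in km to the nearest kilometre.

1228 km

BM-05→HYD4: c = 0.036058 rad, d = 229.73 km
HYD4→GL-31: c = 0.156734 rad, d = 998.58 km
Total = 229.73 + 998.58 = 1228.32 km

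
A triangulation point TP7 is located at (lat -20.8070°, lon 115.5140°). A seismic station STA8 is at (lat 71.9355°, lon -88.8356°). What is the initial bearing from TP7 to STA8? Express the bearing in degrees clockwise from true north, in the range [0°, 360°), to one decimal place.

Δλ = 155.6504°
y = sin Δλ · cos φ₂ = 0.127850
x = cos φ₁ sin φ₂ − sin φ₁ cos φ₂ cos Δλ = 0.788354
θ = atan2(y, x) = 9.2117° → 9.2117° (mod 360°)

9.2°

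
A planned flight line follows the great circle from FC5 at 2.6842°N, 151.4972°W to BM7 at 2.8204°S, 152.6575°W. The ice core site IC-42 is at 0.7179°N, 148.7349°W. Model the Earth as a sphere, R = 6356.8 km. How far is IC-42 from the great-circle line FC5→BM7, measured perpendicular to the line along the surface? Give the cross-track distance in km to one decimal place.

344.8 km

δ₁₃ = central angle FC5→IC-42 = 0.059159 rad  (haversine)
θ₁₃ = bearing FC5→IC-42 = 125.409°,  θ₁₂ = bearing FC5→BM7 = 191.907°
dₓₜ = R·arcsin(sin δ₁₃ · sin(θ₁₃ − θ₁₂)) = 6356.8·arcsin(0.05912·sin(-66.498°)) = -344.835 km
|dₓₜ| = 344.835 km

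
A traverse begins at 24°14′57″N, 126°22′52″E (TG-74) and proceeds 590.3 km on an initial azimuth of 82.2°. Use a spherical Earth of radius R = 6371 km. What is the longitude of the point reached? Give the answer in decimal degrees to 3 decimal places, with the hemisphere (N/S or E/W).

132.179°E

TG-74: φ = +24.24917°, λ = +126.38111°
δ = d/R = 590.3/6371 = 0.092654 rad
φ₂ = arcsin(sin φ₁ cos δ + cos φ₁ sin δ cos θ)
   = arcsin(0.41071·0.99571 + 0.91177·0.09252·0.13572) = 24.85938°
λ₂ = λ₁ + atan2(sin θ sin δ cos φ₁, cos δ − sin φ₁ sin φ₂) = 132.17940°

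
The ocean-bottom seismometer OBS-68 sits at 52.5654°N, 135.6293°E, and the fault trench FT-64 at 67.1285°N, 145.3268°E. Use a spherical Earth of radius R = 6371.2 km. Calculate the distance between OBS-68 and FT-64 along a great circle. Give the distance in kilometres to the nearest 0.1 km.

1702.8 km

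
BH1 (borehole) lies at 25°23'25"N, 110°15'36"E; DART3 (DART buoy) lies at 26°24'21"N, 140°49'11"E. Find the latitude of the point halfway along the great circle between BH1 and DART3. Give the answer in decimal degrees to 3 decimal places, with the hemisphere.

BH1: φ = +25.39028°, λ = +110.26000°
DART3: φ = +26.40583°, λ = +140.81972°
Bx = cos φ₂ cos Δλ = 0.771258,  By = cos φ₂ sin Δλ = 0.455389
φₘ = atan2(sin φ₁ + sin φ₂, √((cos φ₁ + Bx)² + By²)) = 26.71721°
λₘ = λ₁ + atan2(By, cos φ₁ + Bx) = 125.47251°

26.717°N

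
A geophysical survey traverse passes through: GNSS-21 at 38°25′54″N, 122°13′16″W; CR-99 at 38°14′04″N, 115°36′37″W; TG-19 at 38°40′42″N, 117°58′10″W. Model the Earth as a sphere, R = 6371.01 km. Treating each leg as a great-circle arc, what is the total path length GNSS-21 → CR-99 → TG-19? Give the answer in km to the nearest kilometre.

GNSS-21: φ = +38.43167°, λ = -122.22111°
CR-99: φ = +38.23444°, λ = -115.61028°
TG-19: φ = +38.67833°, λ = -117.96944°
GNSS-21→CR-99: c = 0.090553 rad, d = 576.91 km
CR-99→TG-19: c = 0.033160 rad, d = 211.26 km
Total = 576.91 + 211.26 = 788.18 km

788 km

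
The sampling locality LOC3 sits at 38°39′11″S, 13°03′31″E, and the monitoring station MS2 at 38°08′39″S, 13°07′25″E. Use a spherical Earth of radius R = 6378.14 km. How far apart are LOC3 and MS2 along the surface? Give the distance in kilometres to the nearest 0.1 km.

56.9 km

LOC3: φ = -38.65306°, λ = +13.05861°
MS2: φ = -38.14417°, λ = +13.12361°
Δφ = 0.5089°,  Δλ = 0.0650°
a = sin²(Δφ/2) + cos φ₁ cos φ₂ sin²(Δλ/2) = 0.000020
c = 2·arcsin(√a) = 0.008926 rad = 0.5114°
d = R·c = 6378.14 × 0.008926 = 56.9 km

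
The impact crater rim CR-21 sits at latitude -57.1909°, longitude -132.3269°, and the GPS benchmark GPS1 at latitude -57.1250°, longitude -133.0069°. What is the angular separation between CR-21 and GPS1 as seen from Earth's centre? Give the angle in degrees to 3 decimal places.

Δφ = 0.0659°,  Δλ = -0.6800°
a = sin²(Δφ/2) + cos φ₁ cos φ₂ sin²(Δλ/2) = 0.000011
c = 2·arcsin(√a) = 0.006538 rad = 0.3746°

0.375°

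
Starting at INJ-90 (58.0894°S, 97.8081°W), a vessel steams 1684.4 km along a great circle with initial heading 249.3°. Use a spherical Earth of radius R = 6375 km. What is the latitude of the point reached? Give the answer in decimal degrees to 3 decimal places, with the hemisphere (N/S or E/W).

δ = d/R = 1684.4/6375 = 0.264220 rad
φ₂ = arcsin(sin φ₁ cos δ + cos φ₁ sin δ cos θ)
   = arcsin(-0.84887·0.96530 + 0.52860·0.26116·-0.35347) = -60.25139°
λ₂ = λ₁ + atan2(sin θ sin δ cos φ₁, cos δ − sin φ₁ sin φ₂) = -127.30260°

60.251°S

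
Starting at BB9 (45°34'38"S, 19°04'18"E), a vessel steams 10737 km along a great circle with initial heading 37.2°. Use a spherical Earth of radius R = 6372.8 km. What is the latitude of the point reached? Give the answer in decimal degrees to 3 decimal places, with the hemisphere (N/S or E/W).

BB9: φ = -45.57722°, λ = +19.07167°
δ = d/R = 10737/6372.8 = 1.684817 rad
φ₂ = arcsin(sin φ₁ cos δ + cos φ₁ sin δ cos θ)
   = arcsin(-0.71419·-0.11377 + 0.69995·0.99351·0.79653) = 39.43224°
λ₂ = λ₁ + atan2(sin θ sin δ cos φ₁, cos δ − sin φ₁ sin φ₂) = 70.12169°

39.432°N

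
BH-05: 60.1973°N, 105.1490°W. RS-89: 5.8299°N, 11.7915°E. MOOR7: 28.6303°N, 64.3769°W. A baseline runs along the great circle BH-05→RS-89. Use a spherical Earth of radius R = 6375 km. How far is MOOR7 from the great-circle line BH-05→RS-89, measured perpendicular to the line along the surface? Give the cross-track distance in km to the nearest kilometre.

δ₁₃ = central angle BH-05→MOOR7 = 0.728524 rad  (haversine)
θ₁₃ = bearing BH-05→MOOR7 = 120.575°,  θ₁₂ = bearing BH-05→RS-89 = 63.530°
dₓₜ = R·arcsin(sin δ₁₃ · sin(θ₁₃ − θ₁₂)) = 6375·arcsin(0.66577·sin(57.045°)) = 3778.794 km
|dₓₜ| = 3778.794 km

3779 km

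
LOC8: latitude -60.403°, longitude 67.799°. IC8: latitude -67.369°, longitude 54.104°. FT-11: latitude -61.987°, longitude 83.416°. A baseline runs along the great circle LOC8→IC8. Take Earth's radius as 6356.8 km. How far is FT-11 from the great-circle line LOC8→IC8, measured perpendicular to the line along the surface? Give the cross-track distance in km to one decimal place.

δ₁₃ = central angle LOC8→FT-11 = 0.133859 rad  (haversine)
θ₁₃ = bearing LOC8→FT-11 = 108.668°,  θ₁₂ = bearing LOC8→IC8 = 214.858°
dₓₜ = R·arcsin(sin δ₁₃ · sin(θ₁₃ − θ₁₂)) = 6356.8·arcsin(0.13346·sin(-106.190°)) = -816.980 km
|dₓₜ| = 816.980 km

817.0 km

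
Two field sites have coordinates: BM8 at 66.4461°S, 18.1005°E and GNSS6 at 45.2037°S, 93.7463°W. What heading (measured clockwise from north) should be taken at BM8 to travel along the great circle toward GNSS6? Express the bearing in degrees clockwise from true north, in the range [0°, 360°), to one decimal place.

Δλ = -111.8468°
y = sin Δλ · cos φ₂ = -0.653986
x = cos φ₁ sin φ₂ − sin φ₁ cos φ₂ cos Δλ = -0.523922
θ = atan2(y, x) = -128.6989° → 231.3011° (mod 360°)

231.3°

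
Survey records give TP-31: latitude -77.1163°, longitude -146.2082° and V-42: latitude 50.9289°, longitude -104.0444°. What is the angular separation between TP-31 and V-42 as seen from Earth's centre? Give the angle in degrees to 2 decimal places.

Δφ = 128.0452°,  Δλ = 42.1638°
a = sin²(Δφ/2) + cos φ₁ cos φ₂ sin²(Δλ/2) = 0.826325
c = 2·arcsin(√a) = 2.281873 rad = 130.7417°

130.74°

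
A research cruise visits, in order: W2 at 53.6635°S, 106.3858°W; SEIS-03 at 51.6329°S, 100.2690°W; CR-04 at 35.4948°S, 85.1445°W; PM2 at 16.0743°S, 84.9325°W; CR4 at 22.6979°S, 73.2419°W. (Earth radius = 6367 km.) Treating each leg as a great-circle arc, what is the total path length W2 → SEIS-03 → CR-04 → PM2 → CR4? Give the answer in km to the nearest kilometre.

W2→SEIS-03: c = 0.073798 rad, d = 469.87 km
SEIS-03→CR-04: c = 0.338994 rad, d = 2158.37 km
CR-04→PM2: c = 0.338968 rad, d = 2158.21 km
PM2→CR4: c = 0.224362 rad, d = 1428.51 km
Total = 469.87 + 2158.37 + 2158.21 + 1428.51 = 6214.97 km

6215 km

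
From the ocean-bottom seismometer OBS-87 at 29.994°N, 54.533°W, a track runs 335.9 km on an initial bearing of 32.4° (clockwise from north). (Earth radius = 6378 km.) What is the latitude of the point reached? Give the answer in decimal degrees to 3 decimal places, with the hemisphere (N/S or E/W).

δ = d/R = 335.9/6378 = 0.052665 rad
φ₂ = arcsin(sin φ₁ cos δ + cos φ₁ sin δ cos θ)
   = arcsin(0.49991·0.99861 + 0.86608·0.05264·0.84433) = 32.52789°
λ₂ = λ₁ + atan2(sin θ sin δ cos φ₁, cos δ − sin φ₁ sin φ₂) = -52.61584°

32.528°N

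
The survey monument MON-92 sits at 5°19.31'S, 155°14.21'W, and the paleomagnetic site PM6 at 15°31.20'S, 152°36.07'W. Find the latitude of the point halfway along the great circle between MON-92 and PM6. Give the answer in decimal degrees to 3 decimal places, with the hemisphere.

10.424°S

MON-92: φ = -5.32183°, λ = -155.23683°
PM6: φ = -15.52000°, λ = -152.60117°
Bx = cos φ₂ cos Δλ = 0.962518,  By = cos φ₂ sin Δλ = 0.044308
φₘ = atan2(sin φ₁ + sin φ₂, √((cos φ₁ + Bx)² + By²)) = -10.42361°
λₘ = λ₁ + atan2(By, cos φ₁ + Bx) = -153.94063°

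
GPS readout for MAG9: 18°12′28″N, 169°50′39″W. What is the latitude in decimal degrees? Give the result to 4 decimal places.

18.2078°N

18° + 12′/60 + 28″/3600 = 18 + 0.20000 + 0.00778 = 18.2078°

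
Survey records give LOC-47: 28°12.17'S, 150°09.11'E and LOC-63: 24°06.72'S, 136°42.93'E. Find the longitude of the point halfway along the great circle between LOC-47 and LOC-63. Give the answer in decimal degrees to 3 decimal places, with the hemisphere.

LOC-47: φ = -28.20283°, λ = +150.15183°
LOC-63: φ = -24.11200°, λ = +136.71550°
Bx = cos φ₂ cos Δλ = 0.887766,  By = cos φ₂ sin Δλ = -0.212091
φₘ = atan2(sin φ₁ + sin φ₂, √((cos φ₁ + Bx)² + By²)) = -26.31390°
λₘ = λ₁ + atan2(By, cos φ₁ + Bx) = 143.31528°

143.315°E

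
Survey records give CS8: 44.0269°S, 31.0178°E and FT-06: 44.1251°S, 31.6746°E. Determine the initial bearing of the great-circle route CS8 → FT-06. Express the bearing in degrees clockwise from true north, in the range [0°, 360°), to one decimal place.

Δλ = 0.6568°
y = sin Δλ · cos φ₂ = 0.008228
x = cos φ₁ sin φ₂ − sin φ₁ cos φ₂ cos Δλ = -0.001747
θ = atan2(y, x) = 101.9846° → 101.9846° (mod 360°)

102.0°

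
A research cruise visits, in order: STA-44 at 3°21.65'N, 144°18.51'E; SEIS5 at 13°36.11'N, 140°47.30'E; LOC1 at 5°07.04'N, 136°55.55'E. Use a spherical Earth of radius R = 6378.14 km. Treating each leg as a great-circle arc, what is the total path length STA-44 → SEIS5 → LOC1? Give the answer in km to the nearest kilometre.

STA-44: φ = +3.36083°, λ = +144.30850°
SEIS5: φ = +13.60183°, λ = +140.78833°
LOC1: φ = +5.11733°, λ = +136.92583°
STA-44→SEIS5: c = 0.188758 rad, d = 1203.93 km
SEIS5→LOC1: c = 0.162308 rad, d = 1035.23 km
Total = 1203.93 + 1035.23 = 2239.15 km

2239 km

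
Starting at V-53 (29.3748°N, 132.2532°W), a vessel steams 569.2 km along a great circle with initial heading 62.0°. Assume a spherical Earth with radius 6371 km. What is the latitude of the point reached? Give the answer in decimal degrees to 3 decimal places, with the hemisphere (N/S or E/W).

31.673°N

δ = d/R = 569.2/6371 = 0.089342 rad
φ₂ = arcsin(sin φ₁ cos δ + cos φ₁ sin δ cos θ)
   = arcsin(0.49052·0.99601 + 0.87143·0.08922·0.46947) = 31.67272°
λ₂ = λ₁ + atan2(sin θ sin δ cos φ₁, cos δ − sin φ₁ sin φ₂) = -126.94193°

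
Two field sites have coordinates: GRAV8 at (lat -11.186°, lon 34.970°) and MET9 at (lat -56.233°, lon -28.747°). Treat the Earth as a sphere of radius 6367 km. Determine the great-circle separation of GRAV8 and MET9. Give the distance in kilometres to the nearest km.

Δφ = -45.0470°,  Δλ = -63.7170°
a = sin²(Δφ/2) + cos φ₁ cos φ₂ sin²(Δλ/2) = 0.298644
c = 2·arcsin(√a) = 1.156319 rad = 66.2522°
d = R·c = 6367 × 1.156319 = 7362.3 km

7362 km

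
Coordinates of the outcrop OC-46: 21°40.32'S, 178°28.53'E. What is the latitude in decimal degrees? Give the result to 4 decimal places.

21° + 40.32′/60 = 21 + 0.67200 = 21.6720°

21.6720°S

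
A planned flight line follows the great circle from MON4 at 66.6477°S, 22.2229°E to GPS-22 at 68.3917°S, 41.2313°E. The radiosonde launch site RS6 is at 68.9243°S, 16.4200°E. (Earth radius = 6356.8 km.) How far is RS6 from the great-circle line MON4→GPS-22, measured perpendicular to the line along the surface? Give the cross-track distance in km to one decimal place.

δ₁₃ = central angle MON4→RS6 = 0.055138 rad  (haversine)
θ₁₃ = bearing MON4→RS6 = 221.279°,  θ₁₂ = bearing MON4→GPS-22 = 112.168°
dₓₜ = R·arcsin(sin δ₁₃ · sin(θ₁₃ − θ₁₂)) = 6356.8·arcsin(0.05511·sin(109.112°)) = 331.166 km
|dₓₜ| = 331.166 km

331.2 km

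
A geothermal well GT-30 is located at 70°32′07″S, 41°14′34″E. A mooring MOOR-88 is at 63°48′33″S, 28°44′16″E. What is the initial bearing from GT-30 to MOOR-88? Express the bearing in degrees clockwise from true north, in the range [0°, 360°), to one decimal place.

318.3°

GT-30: φ = -70.53528°, λ = +41.24278°
MOOR-88: φ = -63.80917°, λ = +28.73778°
Δλ = -12.5050°
y = sin Δλ · cos φ₂ = -0.095566
x = cos φ₁ sin φ₂ − sin φ₁ cos φ₂ cos Δλ = 0.107251
θ = atan2(y, x) = -41.7025° → 318.2975° (mod 360°)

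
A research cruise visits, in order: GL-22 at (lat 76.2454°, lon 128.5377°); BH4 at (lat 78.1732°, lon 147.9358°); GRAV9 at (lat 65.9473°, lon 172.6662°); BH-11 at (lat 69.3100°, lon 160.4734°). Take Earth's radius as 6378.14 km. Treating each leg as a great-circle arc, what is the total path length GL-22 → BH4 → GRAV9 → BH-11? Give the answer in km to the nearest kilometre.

2732 km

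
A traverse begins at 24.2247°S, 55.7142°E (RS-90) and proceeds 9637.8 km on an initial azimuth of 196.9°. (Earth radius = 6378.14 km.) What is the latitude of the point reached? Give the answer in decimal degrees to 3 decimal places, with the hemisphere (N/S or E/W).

δ = d/R = 9637.8/6378.14 = 1.511067 rad
φ₂ = arcsin(sin φ₁ cos δ + cos φ₁ sin δ cos θ)
   = arcsin(-0.41032·0.05969 + 0.91194·0.99822·-0.95681) = -63.57233°
λ₂ = λ₁ + atan2(sin θ sin δ cos φ₁, cos δ − sin φ₁ sin φ₂) = -83.59330°

63.572°S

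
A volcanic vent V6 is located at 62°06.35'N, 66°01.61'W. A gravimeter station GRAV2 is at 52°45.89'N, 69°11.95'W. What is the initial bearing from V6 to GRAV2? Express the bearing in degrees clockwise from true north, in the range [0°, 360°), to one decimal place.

V6: φ = +62.10583°, λ = -66.02683°
GRAV2: φ = +52.76483°, λ = -69.19917°
Δλ = -3.1723°
y = sin Δλ · cos φ₂ = -0.033485
x = cos φ₁ sin φ₂ − sin φ₁ cos φ₂ cos Δλ = -0.161490
θ = atan2(y, x) = -168.2857° → 191.7143° (mod 360°)

191.7°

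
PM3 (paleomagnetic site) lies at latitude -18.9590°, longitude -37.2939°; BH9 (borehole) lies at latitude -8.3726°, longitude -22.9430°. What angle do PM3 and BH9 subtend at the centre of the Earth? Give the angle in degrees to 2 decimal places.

17.49°

Δφ = 10.5864°,  Δλ = 14.3509°
a = sin²(Δφ/2) + cos φ₁ cos φ₂ sin²(Δλ/2) = 0.023109
c = 2·arcsin(√a) = 0.305216 rad = 17.4876°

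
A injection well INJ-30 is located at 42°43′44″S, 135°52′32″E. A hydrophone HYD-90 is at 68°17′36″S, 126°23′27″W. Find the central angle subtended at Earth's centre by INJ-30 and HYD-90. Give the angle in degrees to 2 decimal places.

53.57°

INJ-30: φ = -42.72889°, λ = +135.87556°
HYD-90: φ = -68.29333°, λ = -126.39083°
Δφ = -25.5644°,  Δλ = 97.7336°
a = sin²(Δφ/2) + cos φ₁ cos φ₂ sin²(Δλ/2) = 0.203072
c = 2·arcsin(√a) = 0.934954 rad = 53.5689°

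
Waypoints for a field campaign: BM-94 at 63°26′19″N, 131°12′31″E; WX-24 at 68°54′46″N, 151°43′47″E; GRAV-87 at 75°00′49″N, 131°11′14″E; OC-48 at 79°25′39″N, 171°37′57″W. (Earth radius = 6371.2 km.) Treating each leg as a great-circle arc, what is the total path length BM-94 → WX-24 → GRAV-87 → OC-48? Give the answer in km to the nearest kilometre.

BM-94: φ = +63.43861°, λ = +131.20861°
WX-24: φ = +68.91278°, λ = +151.72972°
GRAV-87: φ = +75.01361°, λ = +131.18722°
OC-48: φ = +79.42750°, λ = -171.63250°
BM-94→WX-24: c = 0.172083 rad, d = 1096.37 km
WX-24→GRAV-87: c = 0.152329 rad, d = 970.52 km
GRAV-87→OC-48: c = 0.222704 rad, d = 1418.89 km
Total = 1096.37 + 970.52 + 1418.89 = 3485.79 km

3486 km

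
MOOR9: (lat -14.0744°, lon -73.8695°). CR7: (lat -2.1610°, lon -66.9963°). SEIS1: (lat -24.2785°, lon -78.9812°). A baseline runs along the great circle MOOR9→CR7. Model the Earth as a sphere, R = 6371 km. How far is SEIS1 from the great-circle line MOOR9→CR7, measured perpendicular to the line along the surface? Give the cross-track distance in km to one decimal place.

δ₁₃ = central angle MOOR9→SEIS1 = 0.196958 rad  (haversine)
θ₁₃ = bearing MOOR9→SEIS1 = 204.522°,  θ₁₂ = bearing MOOR9→CR7 = 30.295°
dₓₜ = R·arcsin(sin δ₁₃ · sin(θ₁₃ − θ₁₂)) = 6371·arcsin(0.19569·sin(174.226°)) = 125.428 km
|dₓₜ| = 125.428 km

125.4 km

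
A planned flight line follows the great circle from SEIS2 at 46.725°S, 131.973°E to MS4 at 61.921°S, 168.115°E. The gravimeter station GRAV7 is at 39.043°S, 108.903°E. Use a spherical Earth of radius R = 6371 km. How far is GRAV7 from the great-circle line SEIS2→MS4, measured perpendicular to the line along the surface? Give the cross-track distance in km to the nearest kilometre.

1122 km

δ₁₃ = central angle SEIS2→GRAV7 = 0.322498 rad  (haversine)
θ₁₃ = bearing SEIS2→GRAV7 = 286.206°,  θ₁₂ = bearing SEIS2→MS4 = 139.763°
dₓₜ = R·arcsin(sin δ₁₃ · sin(θ₁₃ − θ₁₂)) = 6371·arcsin(0.31694·sin(146.443°)) = 1121.945 km
|dₓₜ| = 1121.945 km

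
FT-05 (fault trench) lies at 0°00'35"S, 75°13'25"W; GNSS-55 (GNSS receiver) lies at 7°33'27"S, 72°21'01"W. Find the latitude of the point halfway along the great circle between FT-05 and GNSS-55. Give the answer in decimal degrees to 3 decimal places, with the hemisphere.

FT-05: φ = -0.00972°, λ = -75.22361°
GNSS-55: φ = -7.55750°, λ = -72.35028°
Bx = cos φ₂ cos Δλ = 0.990067,  By = cos φ₂ sin Δλ = 0.049693
φₘ = atan2(sin φ₁ + sin φ₂, √((cos φ₁ + Bx)² + By²)) = -3.78480°
λₘ = λ₁ + atan2(By, cos φ₁ + Bx) = -73.79321°

3.785°S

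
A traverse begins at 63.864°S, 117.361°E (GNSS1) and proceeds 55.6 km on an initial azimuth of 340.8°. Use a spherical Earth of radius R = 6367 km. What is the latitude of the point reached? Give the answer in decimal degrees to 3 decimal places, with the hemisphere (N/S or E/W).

δ = d/R = 55.6/6367 = 0.008733 rad
φ₂ = arcsin(sin φ₁ cos δ + cos φ₁ sin δ cos θ)
   = arcsin(-0.89775·0.99996 + 0.44050·0.00873·0.94438) = -63.39102°
λ₂ = λ₁ + atan2(sin θ sin δ cos φ₁, cos δ − sin φ₁ sin φ₂) = 116.99363°

63.391°S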